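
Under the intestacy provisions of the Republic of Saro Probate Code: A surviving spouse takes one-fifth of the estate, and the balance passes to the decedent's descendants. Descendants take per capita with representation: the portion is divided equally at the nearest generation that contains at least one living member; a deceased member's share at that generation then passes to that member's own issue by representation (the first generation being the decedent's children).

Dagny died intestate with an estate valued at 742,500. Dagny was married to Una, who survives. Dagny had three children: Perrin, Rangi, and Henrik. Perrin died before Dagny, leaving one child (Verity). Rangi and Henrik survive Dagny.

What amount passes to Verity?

Una takes one-fifth of 742,500 = 148,500. The remaining 594,000 passes to the descendants.
The descendants' portion (594,000) is divided into 3 shares of 198,000: Rangi and Henrik each take 198,000; Perrin's 198,000 share passes to Perrin's issue.
Perrin's share (198,000) passes entirely to Verity.

Verity receives 198,000.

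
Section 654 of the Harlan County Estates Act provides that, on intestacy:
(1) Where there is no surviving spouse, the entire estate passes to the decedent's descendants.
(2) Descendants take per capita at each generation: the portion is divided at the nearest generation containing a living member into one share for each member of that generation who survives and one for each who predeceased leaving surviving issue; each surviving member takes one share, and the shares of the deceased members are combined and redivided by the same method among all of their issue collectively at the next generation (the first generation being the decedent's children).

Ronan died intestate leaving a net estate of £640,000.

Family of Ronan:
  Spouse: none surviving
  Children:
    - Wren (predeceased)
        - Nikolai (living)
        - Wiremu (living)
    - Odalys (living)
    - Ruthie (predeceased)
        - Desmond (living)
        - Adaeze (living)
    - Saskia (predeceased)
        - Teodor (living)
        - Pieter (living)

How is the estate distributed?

Nikolai: £80,000; Wiremu: £80,000; Odalys: £160,000; Desmond: £80,000; Adaeze: £80,000; Teodor: £80,000; Pieter: £80,000

The entire £640,000 passes to the descendants.
That amount (£640,000) is divided at the children's generation into 4 shares of £160,000. Odalys takes £160,000. The 3 shares of the deceased (Wren, Ruthie, and Saskia) are combined into a pool of £480,000.
That pool (£480,000) is divided at the grandchildren's generation equally among Nikolai, Wiremu, Desmond, Adaeze, Teodor, and Pieter: £80,000 each.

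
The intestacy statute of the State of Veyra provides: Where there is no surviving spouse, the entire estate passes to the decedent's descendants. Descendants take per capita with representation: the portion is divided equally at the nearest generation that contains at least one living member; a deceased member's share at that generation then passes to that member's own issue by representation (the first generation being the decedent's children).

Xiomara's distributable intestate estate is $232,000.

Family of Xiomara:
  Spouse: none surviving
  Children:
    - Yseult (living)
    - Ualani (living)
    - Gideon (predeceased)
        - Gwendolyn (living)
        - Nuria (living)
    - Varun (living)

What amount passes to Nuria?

Nuria receives $29,000.

The entire $232,000 passes to the descendants.
That amount ($232,000) is divided into 4 shares of $58,000: Yseult, Ualani, and Varun each take $58,000; Gideon's $58,000 share passes to Gideon's issue.
Gideon's share ($58,000) is divided into 2 shares of $29,000: Gwendolyn and Nuria each take $29,000.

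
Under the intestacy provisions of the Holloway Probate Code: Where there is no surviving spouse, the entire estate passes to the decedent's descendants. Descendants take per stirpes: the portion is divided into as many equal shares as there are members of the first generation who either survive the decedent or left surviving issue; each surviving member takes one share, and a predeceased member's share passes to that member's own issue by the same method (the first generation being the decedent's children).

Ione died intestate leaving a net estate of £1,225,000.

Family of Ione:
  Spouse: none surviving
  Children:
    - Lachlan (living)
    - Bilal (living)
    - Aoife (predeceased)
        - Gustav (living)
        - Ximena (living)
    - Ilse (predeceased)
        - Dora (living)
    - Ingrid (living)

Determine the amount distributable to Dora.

Dora receives £245,000.

The entire £1,225,000 passes to the descendants.
That amount (£1,225,000) is divided into 5 shares of £245,000: Lachlan, Bilal, and Ingrid each take £245,000; Aoife's £245,000 share passes to Aoife's issue; Ilse's £245,000 share passes to Ilse's issue.
Aoife's share (£245,000) is divided into 2 shares of £122,500: Gustav and Ximena each take £122,500.
Ilse's share (£245,000) passes entirely to Dora.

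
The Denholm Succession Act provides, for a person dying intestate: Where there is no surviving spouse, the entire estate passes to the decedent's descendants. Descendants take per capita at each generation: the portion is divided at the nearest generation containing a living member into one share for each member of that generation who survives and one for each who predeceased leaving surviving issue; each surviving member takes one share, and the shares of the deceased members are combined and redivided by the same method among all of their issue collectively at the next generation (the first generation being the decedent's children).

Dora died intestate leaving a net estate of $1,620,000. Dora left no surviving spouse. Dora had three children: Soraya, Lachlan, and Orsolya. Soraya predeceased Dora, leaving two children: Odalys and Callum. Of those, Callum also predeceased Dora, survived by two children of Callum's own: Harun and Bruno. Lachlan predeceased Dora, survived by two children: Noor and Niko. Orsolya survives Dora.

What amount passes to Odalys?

The entire $1,620,000 passes to the descendants.
That amount ($1,620,000) is divided at the children's generation into 3 shares of $540,000. Orsolya takes $540,000. The 2 shares of the deceased (Soraya and Lachlan) are combined into a pool of $1,080,000.
That pool ($1,080,000) is divided at the grandchildren's generation into 4 shares of $270,000. Odalys, Noor, and Niko each take $270,000. The remaining share for the deceased Callum ($270,000) is carried to the next generation.
That pool ($270,000) is divided at the great-grandchildren's generation equally among Harun and Bruno: $135,000 each.

Odalys receives $270,000.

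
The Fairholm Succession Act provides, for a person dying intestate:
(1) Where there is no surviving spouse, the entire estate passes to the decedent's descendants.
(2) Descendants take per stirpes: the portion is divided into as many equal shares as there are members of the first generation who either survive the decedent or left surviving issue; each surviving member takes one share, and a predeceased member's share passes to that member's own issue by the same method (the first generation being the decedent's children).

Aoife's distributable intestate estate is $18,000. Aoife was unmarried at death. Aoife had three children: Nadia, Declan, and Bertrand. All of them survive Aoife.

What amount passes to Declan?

The entire $18,000 passes to the descendants.
That amount ($18,000) is divided into 3 shares of $6,000: Nadia, Declan, and Bertrand each take $6,000.

Declan receives $6,000.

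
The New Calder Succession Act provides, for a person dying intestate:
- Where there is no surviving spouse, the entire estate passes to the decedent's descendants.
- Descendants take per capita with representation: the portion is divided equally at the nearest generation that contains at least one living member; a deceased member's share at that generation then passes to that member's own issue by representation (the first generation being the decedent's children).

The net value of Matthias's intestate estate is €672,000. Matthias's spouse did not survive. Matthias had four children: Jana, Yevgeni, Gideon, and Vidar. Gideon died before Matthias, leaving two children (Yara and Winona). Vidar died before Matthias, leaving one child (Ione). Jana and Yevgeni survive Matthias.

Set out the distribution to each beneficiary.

Jana: €168,000; Yevgeni: €168,000; Yara: €84,000; Winona: €84,000; Ione: €168,000

The entire €672,000 passes to the descendants.
That amount (€672,000) is divided into 4 shares of €168,000: Jana and Yevgeni each take €168,000; Gideon's €168,000 share passes to Gideon's issue; Vidar's €168,000 share passes to Vidar's issue.
Gideon's share (€168,000) is divided into 2 shares of €84,000: Yara and Winona each take €84,000.
Vidar's share (€168,000) passes entirely to Ione.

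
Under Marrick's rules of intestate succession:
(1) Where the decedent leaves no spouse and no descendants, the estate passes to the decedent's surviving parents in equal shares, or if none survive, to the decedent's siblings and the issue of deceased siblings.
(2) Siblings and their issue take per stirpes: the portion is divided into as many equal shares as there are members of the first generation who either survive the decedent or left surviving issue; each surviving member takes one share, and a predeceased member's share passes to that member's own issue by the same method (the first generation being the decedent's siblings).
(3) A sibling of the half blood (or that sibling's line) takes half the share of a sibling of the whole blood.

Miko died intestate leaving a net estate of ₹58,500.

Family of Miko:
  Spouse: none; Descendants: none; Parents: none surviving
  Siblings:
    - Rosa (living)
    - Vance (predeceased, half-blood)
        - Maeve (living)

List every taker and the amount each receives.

The entire ₹58,500 passes to the siblings and their issue.
Counting each half-blood sibling's line as half a unit, there are 3/2 units in ₹58,500, so one unit is ₹39,000. Whole-blood lines (Rosa) take ₹39,000 each; half-blood lines (Vance) take ₹19,500 each.
Vance's share (₹19,500) passes entirely to Maeve.

Rosa: ₹39,000; Maeve: ₹19,500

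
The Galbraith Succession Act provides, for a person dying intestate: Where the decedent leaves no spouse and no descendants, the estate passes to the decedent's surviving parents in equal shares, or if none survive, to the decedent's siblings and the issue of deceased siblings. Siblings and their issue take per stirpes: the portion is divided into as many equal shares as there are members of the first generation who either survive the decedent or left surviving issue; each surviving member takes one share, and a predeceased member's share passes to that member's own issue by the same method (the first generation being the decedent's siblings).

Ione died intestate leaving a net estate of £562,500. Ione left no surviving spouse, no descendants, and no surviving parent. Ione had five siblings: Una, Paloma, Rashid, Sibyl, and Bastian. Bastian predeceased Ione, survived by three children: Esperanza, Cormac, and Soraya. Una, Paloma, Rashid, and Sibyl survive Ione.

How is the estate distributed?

Una: £112,500; Paloma: £112,500; Rashid: £112,500; Sibyl: £112,500; Esperanza: £37,500; Cormac: £37,500; Soraya: £37,500

The entire £562,500 passes to the siblings and their issue.
That amount (£562,500) is divided into 5 shares of £112,500: Una, Paloma, Rashid, and Sibyl each take £112,500; Bastian's £112,500 share passes to Bastian's issue.
Bastian's share (£112,500) is divided into 3 shares of £37,500: Esperanza, Cormac, and Soraya each take £37,500.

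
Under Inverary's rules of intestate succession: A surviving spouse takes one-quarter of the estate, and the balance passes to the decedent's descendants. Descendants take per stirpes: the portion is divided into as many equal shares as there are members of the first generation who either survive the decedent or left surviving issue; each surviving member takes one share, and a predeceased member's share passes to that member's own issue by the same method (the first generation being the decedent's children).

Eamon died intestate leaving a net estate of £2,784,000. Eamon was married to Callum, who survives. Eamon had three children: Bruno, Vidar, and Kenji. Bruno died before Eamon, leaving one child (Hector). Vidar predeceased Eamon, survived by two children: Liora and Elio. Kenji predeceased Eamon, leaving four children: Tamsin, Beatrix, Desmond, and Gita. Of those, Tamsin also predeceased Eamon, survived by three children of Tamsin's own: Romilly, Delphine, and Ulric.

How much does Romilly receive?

Callum takes one-quarter of £2,784,000 = £696,000. The remaining £2,088,000 passes to the descendants.
The descendants' portion (£2,088,000) is divided into 3 shares of £696,000: Bruno's £696,000 share passes to Bruno's issue; Vidar's £696,000 share passes to Vidar's issue; Kenji's £696,000 share passes to Kenji's issue.
Bruno's share (£696,000) passes entirely to Hector.
Vidar's share (£696,000) is divided into 2 shares of £348,000: Liora and Elio each take £348,000.
Kenji's share (£696,000) is divided into 4 shares of £174,000: Beatrix, Desmond, and Gita each take £174,000; Tamsin's £174,000 share passes to Tamsin's issue.
Tamsin's share (£174,000) is divided into 3 shares of £58,000: Romilly, Delphine, and Ulric each take £58,000.

Romilly receives £58,000.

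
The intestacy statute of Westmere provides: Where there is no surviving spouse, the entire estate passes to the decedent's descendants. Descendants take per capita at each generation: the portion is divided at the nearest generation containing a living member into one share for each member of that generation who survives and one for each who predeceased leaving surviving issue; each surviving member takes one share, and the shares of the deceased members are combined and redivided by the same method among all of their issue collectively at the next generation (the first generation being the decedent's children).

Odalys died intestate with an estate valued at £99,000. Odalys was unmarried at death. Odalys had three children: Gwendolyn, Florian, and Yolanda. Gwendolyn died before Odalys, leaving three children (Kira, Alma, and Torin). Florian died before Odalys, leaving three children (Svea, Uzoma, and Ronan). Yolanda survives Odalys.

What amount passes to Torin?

The entire £99,000 passes to the descendants.
That amount (£99,000) is divided at the children's generation into 3 shares of £33,000. Yolanda takes £33,000. The 2 shares of the deceased (Gwendolyn and Florian) are combined into a pool of £66,000.
That pool (£66,000) is divided at the grandchildren's generation equally among Kira, Alma, Torin, Svea, Uzoma, and Ronan: £11,000 each.

Torin receives £11,000.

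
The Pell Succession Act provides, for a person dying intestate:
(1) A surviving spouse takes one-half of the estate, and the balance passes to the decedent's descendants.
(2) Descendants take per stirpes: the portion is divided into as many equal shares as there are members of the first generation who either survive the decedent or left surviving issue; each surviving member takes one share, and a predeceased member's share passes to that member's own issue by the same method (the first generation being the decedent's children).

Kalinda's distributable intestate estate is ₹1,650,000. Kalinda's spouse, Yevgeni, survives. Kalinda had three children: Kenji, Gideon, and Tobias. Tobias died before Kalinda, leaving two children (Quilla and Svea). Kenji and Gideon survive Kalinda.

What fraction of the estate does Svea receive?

Yevgeni takes one-half of ₹1,650,000 = ₹825,000. The remaining ₹825,000 passes to the descendants.
The descendants' portion (₹825,000) is divided into 3 shares of ₹275,000: Kenji and Gideon each take ₹275,000; Tobias's ₹275,000 share passes to Tobias's issue.
Tobias's share (₹275,000) is divided into 2 shares of ₹137,500: Quilla and Svea each take ₹137,500.

Svea receives 1/12 of the estate.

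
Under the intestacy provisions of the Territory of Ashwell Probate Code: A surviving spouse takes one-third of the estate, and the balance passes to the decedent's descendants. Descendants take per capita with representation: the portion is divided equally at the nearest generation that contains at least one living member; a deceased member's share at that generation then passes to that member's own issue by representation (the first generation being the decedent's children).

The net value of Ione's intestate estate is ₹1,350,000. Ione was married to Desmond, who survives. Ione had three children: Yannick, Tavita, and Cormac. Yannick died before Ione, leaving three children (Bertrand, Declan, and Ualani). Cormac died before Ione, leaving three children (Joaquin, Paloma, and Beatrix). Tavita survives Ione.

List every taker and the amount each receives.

Desmond takes one-third of ₹1,350,000 = ₹450,000. The remaining ₹900,000 passes to the descendants.
The descendants' portion (₹900,000) is divided into 3 shares of ₹300,000: Tavita takes ₹300,000; Yannick's ₹300,000 share passes to Yannick's issue; Cormac's ₹300,000 share passes to Cormac's issue.
Yannick's share (₹300,000) is divided into 3 shares of ₹100,000: Bertrand, Declan, and Ualani each take ₹100,000.
Cormac's share (₹300,000) is divided into 3 shares of ₹100,000: Joaquin, Paloma, and Beatrix each take ₹100,000.

Desmond: ₹450,000; Bertrand: ₹100,000; Declan: ₹100,000; Ualani: ₹100,000; Tavita: ₹300,000; Joaquin: ₹100,000; Paloma: ₹100,000; Beatrix: ₹100,000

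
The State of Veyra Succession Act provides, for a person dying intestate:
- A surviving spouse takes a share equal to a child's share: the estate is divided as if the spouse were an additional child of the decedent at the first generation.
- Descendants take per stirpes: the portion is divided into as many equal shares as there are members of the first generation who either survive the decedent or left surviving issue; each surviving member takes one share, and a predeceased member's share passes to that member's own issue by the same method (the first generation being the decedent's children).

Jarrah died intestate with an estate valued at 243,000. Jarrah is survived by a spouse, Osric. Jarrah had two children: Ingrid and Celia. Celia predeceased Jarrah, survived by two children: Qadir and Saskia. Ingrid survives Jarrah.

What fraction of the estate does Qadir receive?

The spouse counts as an additional share at the children's level, so there are 3 primary shares of 81,000. Osric takes one such share (81,000).
The children's combined portion (162,000) is divided into 2 shares of 81,000: Ingrid takes 81,000; Celia's 81,000 share passes to Celia's issue.
Celia's share (81,000) is divided into 2 shares of 40,500: Qadir and Saskia each take 40,500.

Qadir receives 1/6 of the estate.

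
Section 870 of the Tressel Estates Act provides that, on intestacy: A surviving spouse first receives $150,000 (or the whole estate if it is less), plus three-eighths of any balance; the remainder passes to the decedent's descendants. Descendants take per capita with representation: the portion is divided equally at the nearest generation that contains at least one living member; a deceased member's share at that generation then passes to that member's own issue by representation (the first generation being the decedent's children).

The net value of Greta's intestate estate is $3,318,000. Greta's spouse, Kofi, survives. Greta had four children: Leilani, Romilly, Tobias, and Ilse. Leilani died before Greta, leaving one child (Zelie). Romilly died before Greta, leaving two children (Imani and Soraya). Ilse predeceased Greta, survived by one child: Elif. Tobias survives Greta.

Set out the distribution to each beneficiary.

Kofi first takes $150,000, leaving a balance of $3,168,000. Kofi then takes three-eighths of the balance ($1,188,000), for a total of $1,338,000. The remaining $1,980,000 passes to the descendants.
The descendants' portion ($1,980,000) is divided into 4 shares of $495,000: Tobias takes $495,000; Leilani's $495,000 share passes to Leilani's issue; Romilly's $495,000 share passes to Romilly's issue; Ilse's $495,000 share passes to Ilse's issue.
Leilani's share ($495,000) passes entirely to Zelie.
Romilly's share ($495,000) is divided into 2 shares of $247,500: Imani and Soraya each take $247,500.
Ilse's share ($495,000) passes entirely to Elif.

Kofi: $1,338,000; Zelie: $495,000; Imani: $247,500; Soraya: $247,500; Tobias: $495,000; Elif: $495,000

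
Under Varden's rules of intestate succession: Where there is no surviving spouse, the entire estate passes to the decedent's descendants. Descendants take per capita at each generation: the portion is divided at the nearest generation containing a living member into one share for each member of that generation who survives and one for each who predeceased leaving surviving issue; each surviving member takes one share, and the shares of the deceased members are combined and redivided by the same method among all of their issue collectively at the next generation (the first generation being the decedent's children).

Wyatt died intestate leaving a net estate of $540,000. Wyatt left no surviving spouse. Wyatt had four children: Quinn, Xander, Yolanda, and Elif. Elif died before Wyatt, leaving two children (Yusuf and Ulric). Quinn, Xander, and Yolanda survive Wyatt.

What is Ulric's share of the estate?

Ulric receives $67,500.

The entire $540,000 passes to the descendants.
That amount ($540,000) is divided at the children's generation into 4 shares of $135,000. Quinn, Xander, and Yolanda each take $135,000. The remaining share for the deceased Elif ($135,000) is carried to the next generation.
That pool ($135,000) is divided at the grandchildren's generation equally among Yusuf and Ulric: $67,500 each.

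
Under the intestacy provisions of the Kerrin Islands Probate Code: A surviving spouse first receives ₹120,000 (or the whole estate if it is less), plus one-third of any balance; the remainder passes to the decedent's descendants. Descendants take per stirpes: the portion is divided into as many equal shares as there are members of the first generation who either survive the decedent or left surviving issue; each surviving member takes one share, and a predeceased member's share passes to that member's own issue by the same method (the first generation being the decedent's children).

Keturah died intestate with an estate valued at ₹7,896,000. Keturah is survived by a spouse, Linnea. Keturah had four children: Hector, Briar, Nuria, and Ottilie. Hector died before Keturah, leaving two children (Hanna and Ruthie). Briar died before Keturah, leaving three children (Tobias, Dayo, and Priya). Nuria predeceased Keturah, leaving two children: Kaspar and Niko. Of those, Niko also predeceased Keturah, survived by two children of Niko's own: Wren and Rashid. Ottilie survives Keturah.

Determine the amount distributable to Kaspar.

Kaspar receives ₹648,000.

Linnea first takes ₹120,000, leaving a balance of ₹7,776,000. Linnea then takes one-third of the balance (₹2,592,000), for a total of ₹2,712,000. The remaining ₹5,184,000 passes to the descendants.
The descendants' portion (₹5,184,000) is divided into 4 shares of ₹1,296,000: Ottilie takes ₹1,296,000; Hector's ₹1,296,000 share passes to Hector's issue; Briar's ₹1,296,000 share passes to Briar's issue; Nuria's ₹1,296,000 share passes to Nuria's issue.
Hector's share (₹1,296,000) is divided into 2 shares of ₹648,000: Hanna and Ruthie each take ₹648,000.
Briar's share (₹1,296,000) is divided into 3 shares of ₹432,000: Tobias, Dayo, and Priya each take ₹432,000.
Nuria's share (₹1,296,000) is divided into 2 shares of ₹648,000: Kaspar takes ₹648,000; Niko's ₹648,000 share passes to Niko's issue.
Niko's share (₹648,000) is divided into 2 shares of ₹324,000: Wren and Rashid each take ₹324,000.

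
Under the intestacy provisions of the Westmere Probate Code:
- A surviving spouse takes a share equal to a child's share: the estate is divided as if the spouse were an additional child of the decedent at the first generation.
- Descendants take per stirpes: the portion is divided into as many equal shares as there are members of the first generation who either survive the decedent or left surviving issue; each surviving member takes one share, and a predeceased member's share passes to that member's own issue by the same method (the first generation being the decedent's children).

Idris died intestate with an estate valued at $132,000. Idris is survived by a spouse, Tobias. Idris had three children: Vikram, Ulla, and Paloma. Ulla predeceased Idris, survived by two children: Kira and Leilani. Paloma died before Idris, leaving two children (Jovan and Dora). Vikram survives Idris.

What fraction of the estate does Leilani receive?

The spouse counts as an additional share at the children's level, so there are 4 primary shares of $33,000. Tobias takes one such share ($33,000).
The children's combined portion ($99,000) is divided into 3 shares of $33,000: Vikram takes $33,000; Ulla's $33,000 share passes to Ulla's issue; Paloma's $33,000 share passes to Paloma's issue.
Ulla's share ($33,000) is divided into 2 shares of $16,500: Kira and Leilani each take $16,500.
Paloma's share ($33,000) is divided into 2 shares of $16,500: Jovan and Dora each take $16,500.

Leilani receives 1/8 of the estate.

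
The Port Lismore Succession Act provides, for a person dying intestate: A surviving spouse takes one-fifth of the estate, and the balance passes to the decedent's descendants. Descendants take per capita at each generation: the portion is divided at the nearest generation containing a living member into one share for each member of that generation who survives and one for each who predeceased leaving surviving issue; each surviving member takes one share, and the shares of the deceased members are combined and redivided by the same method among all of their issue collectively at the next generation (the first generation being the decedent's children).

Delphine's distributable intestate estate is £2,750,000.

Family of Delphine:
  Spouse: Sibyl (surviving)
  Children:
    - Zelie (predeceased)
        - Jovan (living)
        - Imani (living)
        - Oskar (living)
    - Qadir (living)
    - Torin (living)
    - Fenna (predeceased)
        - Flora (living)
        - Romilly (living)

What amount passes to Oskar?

Oskar receives £220,000.

Sibyl takes one-fifth of £2,750,000 = £550,000. The remaining £2,200,000 passes to the descendants.
The descendants' portion (£2,200,000) is divided at the children's generation into 4 shares of £550,000. Qadir and Torin each take £550,000. The 2 shares of the deceased (Zelie and Fenna) are combined into a pool of £1,100,000.
That pool (£1,100,000) is divided at the grandchildren's generation equally among Jovan, Imani, Oskar, Flora, and Romilly: £220,000 each.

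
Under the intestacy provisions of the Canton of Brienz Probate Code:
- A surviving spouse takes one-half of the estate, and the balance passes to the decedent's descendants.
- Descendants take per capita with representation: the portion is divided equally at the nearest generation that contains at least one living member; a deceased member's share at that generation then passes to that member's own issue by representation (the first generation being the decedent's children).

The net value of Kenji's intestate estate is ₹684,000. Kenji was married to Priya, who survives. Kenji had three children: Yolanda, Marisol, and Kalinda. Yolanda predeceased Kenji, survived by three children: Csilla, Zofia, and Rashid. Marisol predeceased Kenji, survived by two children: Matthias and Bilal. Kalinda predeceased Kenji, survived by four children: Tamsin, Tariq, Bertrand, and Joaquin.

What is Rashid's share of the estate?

Priya takes one-half of ₹684,000 = ₹342,000. The remaining ₹342,000 passes to the descendants.
No child survives, so the initial division is made at the grandchildren's generation.
The descendants' portion (₹342,000) is divided into 9 shares of ₹38,000: Csilla, Zofia, Rashid, Matthias, Bilal, Tamsin, Tariq, Bertrand, and Joaquin each take ₹38,000.

Rashid receives ₹38,000.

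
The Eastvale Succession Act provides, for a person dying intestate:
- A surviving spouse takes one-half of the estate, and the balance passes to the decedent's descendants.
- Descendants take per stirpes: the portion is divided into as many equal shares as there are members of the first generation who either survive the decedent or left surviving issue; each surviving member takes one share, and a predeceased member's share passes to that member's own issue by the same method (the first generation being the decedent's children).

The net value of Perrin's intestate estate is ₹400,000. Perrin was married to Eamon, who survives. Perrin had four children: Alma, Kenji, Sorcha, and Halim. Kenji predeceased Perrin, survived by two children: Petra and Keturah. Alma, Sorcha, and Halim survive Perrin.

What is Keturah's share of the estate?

Keturah receives ₹25,000.

Eamon takes one-half of ₹400,000 = ₹200,000. The remaining ₹200,000 passes to the descendants.
The descendants' portion (₹200,000) is divided into 4 shares of ₹50,000: Alma, Sorcha, and Halim each take ₹50,000; Kenji's ₹50,000 share passes to Kenji's issue.
Kenji's share (₹50,000) is divided into 2 shares of ₹25,000: Petra and Keturah each take ₹25,000.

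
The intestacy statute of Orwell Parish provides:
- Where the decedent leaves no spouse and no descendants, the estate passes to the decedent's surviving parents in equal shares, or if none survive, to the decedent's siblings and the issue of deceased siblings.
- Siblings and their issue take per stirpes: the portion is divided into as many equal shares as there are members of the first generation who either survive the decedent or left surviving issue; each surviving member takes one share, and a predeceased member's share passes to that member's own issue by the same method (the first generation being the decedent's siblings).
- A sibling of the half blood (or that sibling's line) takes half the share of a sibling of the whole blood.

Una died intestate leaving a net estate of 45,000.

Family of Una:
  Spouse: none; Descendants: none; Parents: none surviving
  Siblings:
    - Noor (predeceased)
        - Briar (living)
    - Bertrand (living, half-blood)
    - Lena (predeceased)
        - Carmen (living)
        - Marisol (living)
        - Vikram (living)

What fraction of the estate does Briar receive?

The entire 45,000 passes to the siblings and their issue.
Counting each half-blood sibling's line as half a unit, there are 5/2 units in 45,000, so one unit is 18,000. Whole-blood lines (Noor and Lena) take 18,000 each; half-blood lines (Bertrand) take 9,000 each.
Noor's share (18,000) passes entirely to Briar.
Lena's share (18,000) is divided into 3 shares of 6,000: Carmen, Marisol, and Vikram each take 6,000.

Briar receives 2/5 of the estate.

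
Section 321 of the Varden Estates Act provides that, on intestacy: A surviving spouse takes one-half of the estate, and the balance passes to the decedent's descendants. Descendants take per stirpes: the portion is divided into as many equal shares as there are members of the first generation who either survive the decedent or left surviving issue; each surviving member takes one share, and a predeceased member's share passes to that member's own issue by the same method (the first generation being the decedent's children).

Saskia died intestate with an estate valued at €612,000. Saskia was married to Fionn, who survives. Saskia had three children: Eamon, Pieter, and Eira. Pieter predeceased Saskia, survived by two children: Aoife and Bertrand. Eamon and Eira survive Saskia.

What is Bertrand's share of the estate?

Fionn takes one-half of €612,000 = €306,000. The remaining €306,000 passes to the descendants.
The descendants' portion (€306,000) is divided into 3 shares of €102,000: Eamon and Eira each take €102,000; Pieter's €102,000 share passes to Pieter's issue.
Pieter's share (€102,000) is divided into 2 shares of €51,000: Aoife and Bertrand each take €51,000.

Bertrand receives €51,000.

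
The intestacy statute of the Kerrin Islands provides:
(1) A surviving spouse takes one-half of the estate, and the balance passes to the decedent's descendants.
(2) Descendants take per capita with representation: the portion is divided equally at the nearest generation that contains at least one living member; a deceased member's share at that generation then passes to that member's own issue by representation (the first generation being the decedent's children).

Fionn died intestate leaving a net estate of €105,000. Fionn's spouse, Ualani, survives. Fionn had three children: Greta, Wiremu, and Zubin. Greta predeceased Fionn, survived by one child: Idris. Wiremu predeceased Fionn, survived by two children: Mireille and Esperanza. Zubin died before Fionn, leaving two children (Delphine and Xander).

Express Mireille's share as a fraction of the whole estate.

Ualani takes one-half of €105,000 = €52,500. The remaining €52,500 passes to the descendants.
No child survives, so the initial division is made at the grandchildren's generation.
The descendants' portion (€52,500) is divided into 5 shares of €10,500: Idris, Mireille, Esperanza, Delphine, and Xander each take €10,500.

Mireille receives 1/10 of the estate.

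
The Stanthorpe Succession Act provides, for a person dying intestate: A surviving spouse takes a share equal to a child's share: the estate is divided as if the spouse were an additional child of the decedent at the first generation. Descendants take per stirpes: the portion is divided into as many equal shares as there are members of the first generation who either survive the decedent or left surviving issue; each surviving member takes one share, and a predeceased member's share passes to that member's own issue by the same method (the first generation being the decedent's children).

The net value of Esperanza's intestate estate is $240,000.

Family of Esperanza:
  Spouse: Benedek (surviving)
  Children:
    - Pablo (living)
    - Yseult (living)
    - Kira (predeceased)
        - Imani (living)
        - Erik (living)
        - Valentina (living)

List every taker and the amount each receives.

Benedek: $60,000; Pablo: $60,000; Yseult: $60,000; Imani: $20,000; Erik: $20,000; Valentina: $20,000

The spouse counts as an additional share at the children's level, so there are 4 primary shares of $60,000. Benedek takes one such share ($60,000).
The children's combined portion ($180,000) is divided into 3 shares of $60,000: Pablo and Yseult each take $60,000; Kira's $60,000 share passes to Kira's issue.
Kira's share ($60,000) is divided into 3 shares of $20,000: Imani, Erik, and Valentina each take $20,000.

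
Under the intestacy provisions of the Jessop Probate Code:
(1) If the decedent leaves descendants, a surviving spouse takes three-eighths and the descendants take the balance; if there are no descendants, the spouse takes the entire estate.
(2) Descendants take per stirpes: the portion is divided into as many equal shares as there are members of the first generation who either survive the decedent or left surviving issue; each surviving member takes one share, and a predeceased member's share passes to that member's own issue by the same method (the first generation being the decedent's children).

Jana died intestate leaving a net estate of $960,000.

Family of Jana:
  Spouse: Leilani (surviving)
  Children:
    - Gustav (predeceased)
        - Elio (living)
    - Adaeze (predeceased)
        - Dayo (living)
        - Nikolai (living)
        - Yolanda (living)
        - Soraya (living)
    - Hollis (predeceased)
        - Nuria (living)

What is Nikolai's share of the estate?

Nikolai receives $50,000.

Leilani takes three-eighths of $960,000 = $360,000. The remaining $600,000 passes to the descendants.
The descendants' portion ($600,000) is divided into 3 shares of $200,000: Gustav's $200,000 share passes to Gustav's issue; Adaeze's $200,000 share passes to Adaeze's issue; Hollis's $200,000 share passes to Hollis's issue.
Gustav's share ($200,000) passes entirely to Elio.
Adaeze's share ($200,000) is divided into 4 shares of $50,000: Dayo, Nikolai, Yolanda, and Soraya each take $50,000.
Hollis's share ($200,000) passes entirely to Nuria.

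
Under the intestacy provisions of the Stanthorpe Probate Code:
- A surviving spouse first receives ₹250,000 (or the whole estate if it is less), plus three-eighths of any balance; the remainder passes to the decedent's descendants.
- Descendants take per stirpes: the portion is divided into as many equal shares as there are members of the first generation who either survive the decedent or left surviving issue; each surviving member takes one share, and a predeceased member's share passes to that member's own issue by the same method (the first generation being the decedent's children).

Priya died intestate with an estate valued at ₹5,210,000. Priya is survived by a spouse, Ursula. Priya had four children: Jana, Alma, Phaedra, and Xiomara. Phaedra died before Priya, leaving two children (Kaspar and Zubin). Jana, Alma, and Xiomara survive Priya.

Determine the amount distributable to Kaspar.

Ursula first takes ₹250,000, leaving a balance of ₹4,960,000. Ursula then takes three-eighths of the balance (₹1,860,000), for a total of ₹2,110,000. The remaining ₹3,100,000 passes to the descendants.
The descendants' portion (₹3,100,000) is divided into 4 shares of ₹775,000: Jana, Alma, and Xiomara each take ₹775,000; Phaedra's ₹775,000 share passes to Phaedra's issue.
Phaedra's share (₹775,000) is divided into 2 shares of ₹387,500: Kaspar and Zubin each take ₹387,500.

Kaspar receives ₹387,500.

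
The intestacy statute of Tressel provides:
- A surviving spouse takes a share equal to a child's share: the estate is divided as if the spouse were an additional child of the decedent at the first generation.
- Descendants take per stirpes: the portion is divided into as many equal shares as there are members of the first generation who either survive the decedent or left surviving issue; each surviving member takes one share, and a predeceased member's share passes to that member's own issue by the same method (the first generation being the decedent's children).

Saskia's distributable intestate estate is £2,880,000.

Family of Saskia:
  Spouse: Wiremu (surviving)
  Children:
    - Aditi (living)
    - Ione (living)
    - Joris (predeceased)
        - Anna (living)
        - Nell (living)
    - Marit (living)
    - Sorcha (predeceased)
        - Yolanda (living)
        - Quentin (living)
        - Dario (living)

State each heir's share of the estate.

Wiremu: £480,000; Aditi: £480,000; Ione: £480,000; Anna: £240,000; Nell: £240,000; Marit: £480,000; Yolanda: £160,000; Quentin: £160,000; Dario: £160,000

The spouse counts as an additional share at the children's level, so there are 6 primary shares of £480,000. Wiremu takes one such share (£480,000).
The children's combined portion (£2,400,000) is divided into 5 shares of £480,000: Aditi, Ione, and Marit each take £480,000; Joris's £480,000 share passes to Joris's issue; Sorcha's £480,000 share passes to Sorcha's issue.
Joris's share (£480,000) is divided into 2 shares of £240,000: Anna and Nell each take £240,000.
Sorcha's share (£480,000) is divided into 3 shares of £160,000: Yolanda, Quentin, and Dario each take £160,000.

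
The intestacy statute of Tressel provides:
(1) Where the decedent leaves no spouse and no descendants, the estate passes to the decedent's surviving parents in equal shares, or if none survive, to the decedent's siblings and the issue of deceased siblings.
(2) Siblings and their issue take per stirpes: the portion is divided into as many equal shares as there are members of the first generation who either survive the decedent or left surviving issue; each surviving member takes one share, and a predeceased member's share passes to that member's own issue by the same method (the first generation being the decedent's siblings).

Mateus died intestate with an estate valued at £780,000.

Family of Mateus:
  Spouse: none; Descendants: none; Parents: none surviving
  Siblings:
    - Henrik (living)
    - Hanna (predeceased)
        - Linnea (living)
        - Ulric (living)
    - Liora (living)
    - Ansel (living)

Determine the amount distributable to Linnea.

Linnea receives £97,500.

The entire £780,000 passes to the siblings and their issue.
That amount (£780,000) is divided into 4 shares of £195,000: Henrik, Liora, and Ansel each take £195,000; Hanna's £195,000 share passes to Hanna's issue.
Hanna's share (£195,000) is divided into 2 shares of £97,500: Linnea and Ulric each take £97,500.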